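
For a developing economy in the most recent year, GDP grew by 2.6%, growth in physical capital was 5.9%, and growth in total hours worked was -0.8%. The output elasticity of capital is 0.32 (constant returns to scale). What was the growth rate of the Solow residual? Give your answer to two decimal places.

Labor's share = 1 − 0.32 = 0.68.
Physical capital: 0.32 × 5.9 = 1.888 pp.
Total hours worked: 0.68 × (-0.8) = -0.544 pp.
TFP growth = 2.6 − 1.344 = 1.256%.

1.26%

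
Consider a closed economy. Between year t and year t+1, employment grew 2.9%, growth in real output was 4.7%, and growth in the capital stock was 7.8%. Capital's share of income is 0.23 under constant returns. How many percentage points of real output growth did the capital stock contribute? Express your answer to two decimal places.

Contribution = share × growth = 0.23 × 7.8 = 1.794 pp.

1.79 pp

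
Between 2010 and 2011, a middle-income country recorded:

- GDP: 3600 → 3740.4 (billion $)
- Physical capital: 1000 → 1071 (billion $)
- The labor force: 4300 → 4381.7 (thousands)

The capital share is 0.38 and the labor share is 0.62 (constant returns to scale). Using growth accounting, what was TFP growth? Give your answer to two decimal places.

0.02%

GDP growth = (3740.4 − 3600) / 3600 = 3.9%.
Physical capital growth = (1071 − 1000) / 1000 = 7.1%.
The labor force growth = (4381.7 − 4300) / 4300 = 1.9%.
Labor's share = 1 − 0.38 = 0.62.
Physical capital: 0.38 × 7.1 = 2.698 pp.
The labor force: 0.62 × 1.9 = 1.178 pp.
TFP growth = 3.9 − 3.876 = 0.024%.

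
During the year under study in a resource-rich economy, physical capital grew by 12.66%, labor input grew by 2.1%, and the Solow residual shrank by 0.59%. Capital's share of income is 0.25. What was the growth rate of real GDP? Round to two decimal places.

4.15%

Labor's share = 1 − 0.25 = 0.75.
Physical capital: 0.25 × 12.66 = 3.165 pp.
Labor input: 0.75 × 2.1 = 1.575 pp.
Output growth = -0.59 + 4.74 = 4.15%.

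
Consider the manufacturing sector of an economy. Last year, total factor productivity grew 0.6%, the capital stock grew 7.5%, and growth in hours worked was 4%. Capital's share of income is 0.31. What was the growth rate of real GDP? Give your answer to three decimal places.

Real GDP grew 5.685%.

Labor's share = 1 − 0.31 = 0.69.
The capital stock: 0.31 × 7.5 = 2.325 pp.
Hours worked: 0.69 × 4 = 2.76 pp.
Output growth = 0.6 + 5.085 = 5.685%.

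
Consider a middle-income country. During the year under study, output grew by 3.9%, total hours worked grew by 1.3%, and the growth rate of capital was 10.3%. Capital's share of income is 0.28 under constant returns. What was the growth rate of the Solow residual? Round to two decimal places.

0.08%

Labor's share = 1 − 0.28 = 0.72.
Capital: 0.28 × 10.3 = 2.884 pp.
Total hours worked: 0.72 × 1.3 = 0.936 pp.
TFP growth = 3.9 − 3.82 = 0.08%.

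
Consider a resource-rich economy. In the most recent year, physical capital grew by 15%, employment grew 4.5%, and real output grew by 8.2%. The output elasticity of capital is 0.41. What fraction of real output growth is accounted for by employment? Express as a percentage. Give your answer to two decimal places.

Labor's share = 1 − 0.41 = 0.59.
Employment contributed 0.59 × 4.5 = 2.655 pp.
Share of growth = 2.655 / 8.2 × 100 = 32.378%.

32.38%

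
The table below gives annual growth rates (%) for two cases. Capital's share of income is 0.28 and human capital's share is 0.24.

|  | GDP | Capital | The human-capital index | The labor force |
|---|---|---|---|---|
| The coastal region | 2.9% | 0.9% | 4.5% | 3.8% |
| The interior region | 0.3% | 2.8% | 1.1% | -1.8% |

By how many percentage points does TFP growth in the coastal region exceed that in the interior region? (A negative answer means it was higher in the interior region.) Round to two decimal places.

-0.37 percentage points

Labor's share = 1 − 0.28 − 0.24 = 0.48.
The coastal region: TFP = 2.9 − 0.252 − 1.08 − 1.824 = -0.256%.
The interior region: TFP = 0.3 − 0.784 − 0.264 + 0.864 = 0.116%.
Difference = -0.256 − (0.116) = -0.372 pp.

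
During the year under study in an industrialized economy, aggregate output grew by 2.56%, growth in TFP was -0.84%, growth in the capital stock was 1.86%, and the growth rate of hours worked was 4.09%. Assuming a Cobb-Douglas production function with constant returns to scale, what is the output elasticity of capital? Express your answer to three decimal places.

0.309

gY = gA + α·gK + (1−α)·gL, so gY − gA − gL = α(gK − gL).
2.56 + 0.84 − 4.09 = α × (1.86 − 4.09).
-0.69 = -2.23 α, so α = 0.30942.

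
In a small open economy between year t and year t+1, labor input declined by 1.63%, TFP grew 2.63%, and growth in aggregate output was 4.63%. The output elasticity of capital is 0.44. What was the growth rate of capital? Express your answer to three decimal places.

Capital growth was 6.620%.

Labor's share = 1 − 0.44 = 0.56.
gY = gA + 0.56×(-1.63) + 0.44×g.
0.44×g = 4.63 − 2.63 + 0.9128 = 2.9128.
g = 2.9128 / 0.44 = 6.62%.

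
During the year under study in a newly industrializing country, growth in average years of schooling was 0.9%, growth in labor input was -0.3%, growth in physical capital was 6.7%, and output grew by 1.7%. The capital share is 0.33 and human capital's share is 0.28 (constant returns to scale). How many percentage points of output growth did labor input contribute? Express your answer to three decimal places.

Labor's share = 1 − 0.33 − 0.28 = 0.39.
Contribution = share × growth = 0.39 × (-0.3) = -0.117 pp.

-0.117 percentage points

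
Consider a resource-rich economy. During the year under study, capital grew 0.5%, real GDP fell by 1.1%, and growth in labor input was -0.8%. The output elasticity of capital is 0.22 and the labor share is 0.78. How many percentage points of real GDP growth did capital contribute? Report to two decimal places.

0.11 pp

Contribution = share × growth = 0.22 × 0.5 = 0.11 pp.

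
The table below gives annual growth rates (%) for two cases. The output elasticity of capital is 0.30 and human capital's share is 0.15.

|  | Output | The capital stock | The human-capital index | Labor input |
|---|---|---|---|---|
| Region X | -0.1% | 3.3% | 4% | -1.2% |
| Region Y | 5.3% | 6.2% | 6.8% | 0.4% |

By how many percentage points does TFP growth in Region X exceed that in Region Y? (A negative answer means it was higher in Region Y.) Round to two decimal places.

Labor's share = 1 − 0.3 − 0.15 = 0.55.
Region X: TFP = -0.1 − 0.99 − 0.6 + 0.66 = -1.03%.
Region Y: TFP = 5.3 − 1.86 − 1.02 − 0.22 = 2.2%.
Difference = -1.03 − (2.2) = -3.23 pp.

-3.23 percentage points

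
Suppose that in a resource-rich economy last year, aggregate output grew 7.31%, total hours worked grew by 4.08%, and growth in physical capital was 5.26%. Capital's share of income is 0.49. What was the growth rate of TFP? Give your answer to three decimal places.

Labor's share = 1 − 0.49 = 0.51.
Physical capital: 0.49 × 5.26 = 2.5774 pp.
Total hours worked: 0.51 × 4.08 = 2.0808 pp.
TFP growth = 7.31 − 4.6582 = 2.6518%.

2.652%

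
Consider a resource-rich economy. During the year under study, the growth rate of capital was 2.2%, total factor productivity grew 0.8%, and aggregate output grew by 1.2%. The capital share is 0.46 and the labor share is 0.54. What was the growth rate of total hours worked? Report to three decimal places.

Labor's share = 1 − 0.46 = 0.54.
gY = gA + 0.46×2.2 + 0.54×g.
0.54×g = 1.2 − 0.8 − 1.012 = -0.612.
g = -0.612 / 0.54 = -1.13333%.

-1.133%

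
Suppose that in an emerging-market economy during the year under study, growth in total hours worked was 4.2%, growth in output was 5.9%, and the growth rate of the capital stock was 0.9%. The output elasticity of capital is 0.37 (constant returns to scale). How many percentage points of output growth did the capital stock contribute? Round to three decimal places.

Contribution = share × growth = 0.37 × 0.9 = 0.333 pp.

0.333 pp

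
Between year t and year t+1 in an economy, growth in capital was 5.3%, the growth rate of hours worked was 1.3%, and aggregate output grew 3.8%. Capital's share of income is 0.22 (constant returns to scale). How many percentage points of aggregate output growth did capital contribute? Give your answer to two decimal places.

Contribution = share × growth = 0.22 × 5.3 = 1.166 pp.

1.17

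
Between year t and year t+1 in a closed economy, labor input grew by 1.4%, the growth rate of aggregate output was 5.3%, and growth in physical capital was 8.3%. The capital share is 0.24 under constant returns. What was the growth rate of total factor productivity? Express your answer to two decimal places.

Labor's share = 1 − 0.24 = 0.76.
Physical capital: 0.24 × 8.3 = 1.992 pp.
Labor input: 0.76 × 1.4 = 1.064 pp.
TFP growth = 5.3 − 3.056 = 2.244%.

Total factor productivity growth was 2.24%.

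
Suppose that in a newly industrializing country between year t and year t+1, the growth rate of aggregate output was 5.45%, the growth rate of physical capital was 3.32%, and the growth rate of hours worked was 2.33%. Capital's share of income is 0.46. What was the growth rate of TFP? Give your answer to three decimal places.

2.665%

Labor's share = 1 − 0.46 = 0.54.
Physical capital: 0.46 × 3.32 = 1.5272 pp.
Hours worked: 0.54 × 2.33 = 1.2582 pp.
TFP growth = 5.45 − 2.7854 = 2.6646%.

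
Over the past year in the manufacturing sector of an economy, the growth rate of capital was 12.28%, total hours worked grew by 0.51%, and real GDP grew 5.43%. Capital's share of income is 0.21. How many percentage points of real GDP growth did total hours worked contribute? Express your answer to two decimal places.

Labor's share = 1 − 0.21 = 0.79.
Contribution = share × growth = 0.79 × 0.51 = 0.4029 pp.

0.40 percentage points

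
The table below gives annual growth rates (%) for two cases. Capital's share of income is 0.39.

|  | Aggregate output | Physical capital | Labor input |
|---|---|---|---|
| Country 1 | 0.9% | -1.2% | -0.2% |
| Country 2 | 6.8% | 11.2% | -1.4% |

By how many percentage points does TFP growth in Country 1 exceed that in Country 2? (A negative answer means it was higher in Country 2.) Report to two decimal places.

Labor's share = 1 − 0.39 = 0.61.
Country 1: TFP = 0.9 + 0.468 + 0.122 = 1.49%.
Country 2: TFP = 6.8 − 4.368 + 0.854 = 3.286%.
Difference = 1.49 − (3.286) = -1.796 pp.

-1.80 percentage points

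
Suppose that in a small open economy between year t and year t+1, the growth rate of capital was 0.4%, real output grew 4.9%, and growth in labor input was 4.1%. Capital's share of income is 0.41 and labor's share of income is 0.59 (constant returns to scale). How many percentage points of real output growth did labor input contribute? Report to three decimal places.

2.419

Labor's share = 1 − 0.41 = 0.59.
Contribution = share × growth = 0.59 × 4.1 = 2.419 pp.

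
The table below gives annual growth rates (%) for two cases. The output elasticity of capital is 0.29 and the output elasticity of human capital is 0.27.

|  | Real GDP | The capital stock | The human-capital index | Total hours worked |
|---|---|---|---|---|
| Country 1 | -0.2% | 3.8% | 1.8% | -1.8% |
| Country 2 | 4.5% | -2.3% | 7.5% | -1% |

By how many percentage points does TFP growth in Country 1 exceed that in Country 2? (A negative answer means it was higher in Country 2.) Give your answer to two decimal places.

Labor's share = 1 − 0.29 − 0.27 = 0.44.
Country 1: TFP = -0.2 − 1.102 − 0.486 + 0.792 = -0.996%.
Country 2: TFP = 4.5 + 0.667 − 2.025 + 0.44 = 3.582%.
Difference = -0.996 − (3.582) = -4.578 pp.

-4.58 percentage points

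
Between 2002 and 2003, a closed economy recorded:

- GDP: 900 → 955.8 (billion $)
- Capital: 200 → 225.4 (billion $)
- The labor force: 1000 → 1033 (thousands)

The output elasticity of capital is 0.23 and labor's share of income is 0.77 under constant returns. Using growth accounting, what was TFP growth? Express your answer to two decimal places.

TFP grew 0.74%.

GDP growth = (955.8 − 900) / 900 = 6.2%.
Capital growth = (225.4 − 200) / 200 = 12.7%.
The labor force growth = (1033 − 1000) / 1000 = 3.3%.
Labor's share = 1 − 0.23 = 0.77.
Capital: 0.23 × 12.7 = 2.921 pp.
The labor force: 0.77 × 3.3 = 2.541 pp.
TFP growth = 6.2 − 5.462 = 0.738%.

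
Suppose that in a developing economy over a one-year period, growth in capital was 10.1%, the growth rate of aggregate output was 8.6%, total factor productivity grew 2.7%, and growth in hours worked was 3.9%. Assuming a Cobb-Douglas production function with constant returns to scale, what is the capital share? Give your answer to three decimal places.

The capital share is 0.323.

gY = gA + α·gK + (1−α)·gL, so gY − gA − gL = α(gK − gL).
8.6 − 2.7 − 3.9 = α × (10.1 − 3.9).
2 = 6.2 α, so α = 0.32258.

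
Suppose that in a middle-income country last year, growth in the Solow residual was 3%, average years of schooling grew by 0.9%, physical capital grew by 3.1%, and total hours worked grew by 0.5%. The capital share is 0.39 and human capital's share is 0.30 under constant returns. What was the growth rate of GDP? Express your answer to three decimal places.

GDP growth was 4.634%.

Labor's share = 1 − 0.39 − 0.3 = 0.31.
Physical capital: 0.39 × 3.1 = 1.209 pp.
Average years of schooling: 0.3 × 0.9 = 0.27 pp.
Total hours worked: 0.31 × 0.5 = 0.155 pp.
Output growth = 3 + 1.634 = 4.634%.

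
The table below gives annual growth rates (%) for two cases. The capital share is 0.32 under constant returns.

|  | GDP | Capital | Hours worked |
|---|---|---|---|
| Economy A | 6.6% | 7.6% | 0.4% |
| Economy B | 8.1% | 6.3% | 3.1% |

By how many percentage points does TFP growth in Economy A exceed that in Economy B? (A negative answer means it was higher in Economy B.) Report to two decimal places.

-0.08 percentage points

Labor's share = 1 − 0.32 = 0.68.
Economy A: TFP = 6.6 − 2.432 − 0.272 = 3.896%.
Economy B: TFP = 8.1 − 2.016 − 2.108 = 3.976%.
Difference = 3.896 − (3.976) = -0.08 pp.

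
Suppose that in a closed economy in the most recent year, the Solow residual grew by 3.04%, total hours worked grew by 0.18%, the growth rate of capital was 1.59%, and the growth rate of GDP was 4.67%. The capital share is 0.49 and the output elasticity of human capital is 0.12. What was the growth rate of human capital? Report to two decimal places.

Human capital grew 6.51%.

Labor's share = 1 − 0.49 − 0.12 = 0.39.
gY = gA + 0.49×1.59 + 0.39×0.18 + 0.12×g.
0.12×g = 4.67 − 3.04 − 0.8493 = 0.7807.
g = 0.7807 / 0.12 = 6.5058%.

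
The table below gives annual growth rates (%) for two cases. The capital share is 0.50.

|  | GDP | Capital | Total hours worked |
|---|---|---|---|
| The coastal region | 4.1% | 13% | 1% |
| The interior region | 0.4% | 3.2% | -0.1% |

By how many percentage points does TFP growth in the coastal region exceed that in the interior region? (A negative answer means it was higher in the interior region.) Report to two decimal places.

Labor's share = 1 − 0.5 = 0.5.
The coastal region: TFP = 4.1 − 6.5 − 0.5 = -2.9%.
The interior region: TFP = 0.4 − 1.6 + 0.05 = -1.15%.
Difference = -2.9 − (-1.15) = -1.75 pp.

-1.75 percentage points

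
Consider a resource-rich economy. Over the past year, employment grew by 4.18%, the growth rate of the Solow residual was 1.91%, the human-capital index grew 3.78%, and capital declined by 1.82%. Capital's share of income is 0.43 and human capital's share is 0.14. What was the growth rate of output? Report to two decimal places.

Labor's share = 1 − 0.43 − 0.14 = 0.43.
Capital: 0.43 × (-1.82) = -0.7826 pp.
The human-capital index: 0.14 × 3.78 = 0.5292 pp.
Employment: 0.43 × 4.18 = 1.7974 pp.
Output growth = 1.91 + 1.544 = 3.454%.

3.45%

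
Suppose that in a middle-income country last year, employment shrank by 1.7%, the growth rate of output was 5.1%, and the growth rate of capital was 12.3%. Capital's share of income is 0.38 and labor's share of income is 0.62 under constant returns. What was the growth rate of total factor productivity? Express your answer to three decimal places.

Labor's share = 1 − 0.38 = 0.62.
Capital: 0.38 × 12.3 = 4.674 pp.
Employment: 0.62 × (-1.7) = -1.054 pp.
TFP growth = 5.1 − 3.62 = 1.48%.

Total factor productivity grew 1.480%.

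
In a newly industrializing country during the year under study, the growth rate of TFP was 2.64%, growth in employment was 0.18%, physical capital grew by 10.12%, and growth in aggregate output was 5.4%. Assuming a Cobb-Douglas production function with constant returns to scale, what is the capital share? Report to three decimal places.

gY = gA + α·gK + (1−α)·gL, so gY − gA − gL = α(gK − gL).
5.4 − 2.64 − 0.18 = α × (10.12 − 0.18).
2.58 = 9.94 α, so α = 0.25956.

α = 0.260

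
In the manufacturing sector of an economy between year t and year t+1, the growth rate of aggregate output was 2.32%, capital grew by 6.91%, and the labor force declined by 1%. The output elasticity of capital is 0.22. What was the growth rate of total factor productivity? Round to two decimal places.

1.58%

Labor's share = 1 − 0.22 = 0.78.
Capital: 0.22 × 6.91 = 1.5202 pp.
The labor force: 0.78 × (-1) = -0.78 pp.
TFP growth = 2.32 − 0.7402 = 1.5798%.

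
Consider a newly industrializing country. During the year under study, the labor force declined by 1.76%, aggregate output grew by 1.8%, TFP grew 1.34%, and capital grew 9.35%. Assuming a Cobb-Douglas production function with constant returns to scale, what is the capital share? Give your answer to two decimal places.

α = 0.20

gY = gA + α·gK + (1−α)·gL, so gY − gA − gL = α(gK − gL).
1.8 − 1.34 + 1.76 = α × (9.35 − (-1.76)).
2.22 = 11.11 α, so α = 0.1998.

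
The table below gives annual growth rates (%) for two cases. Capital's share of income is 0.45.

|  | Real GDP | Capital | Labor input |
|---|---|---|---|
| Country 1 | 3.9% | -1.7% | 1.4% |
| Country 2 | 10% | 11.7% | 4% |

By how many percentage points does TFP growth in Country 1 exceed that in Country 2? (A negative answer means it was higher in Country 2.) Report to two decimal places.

1.36 percentage points

Labor's share = 1 − 0.45 = 0.55.
Country 1: TFP = 3.9 + 0.765 − 0.77 = 3.895%.
Country 2: TFP = 10 − 5.265 − 2.2 = 2.535%.
Difference = 3.895 − (2.535) = 1.36 pp.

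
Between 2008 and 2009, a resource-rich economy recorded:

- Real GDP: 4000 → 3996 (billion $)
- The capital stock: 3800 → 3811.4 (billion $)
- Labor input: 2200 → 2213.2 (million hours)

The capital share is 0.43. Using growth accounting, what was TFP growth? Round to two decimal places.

Real GDP growth = (3996 − 4000) / 4000 = -0.1%.
The capital stock growth = (3811.4 − 3800) / 3800 = 0.3%.
Labor input growth = (2213.2 − 2200) / 2200 = 0.6%.
Labor's share = 1 − 0.43 = 0.57.
The capital stock: 0.43 × 0.3 = 0.129 pp.
Labor input: 0.57 × 0.6 = 0.342 pp.
TFP growth = -0.1 − 0.471 = -0.571%.

-0.57%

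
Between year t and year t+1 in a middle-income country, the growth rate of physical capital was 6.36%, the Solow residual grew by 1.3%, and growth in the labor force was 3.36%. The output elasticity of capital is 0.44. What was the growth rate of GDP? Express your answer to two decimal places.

Labor's share = 1 − 0.44 = 0.56.
Physical capital: 0.44 × 6.36 = 2.7984 pp.
The labor force: 0.56 × 3.36 = 1.8816 pp.
Output growth = 1.3 + 4.68 = 5.98%.

GDP growth was 5.98%.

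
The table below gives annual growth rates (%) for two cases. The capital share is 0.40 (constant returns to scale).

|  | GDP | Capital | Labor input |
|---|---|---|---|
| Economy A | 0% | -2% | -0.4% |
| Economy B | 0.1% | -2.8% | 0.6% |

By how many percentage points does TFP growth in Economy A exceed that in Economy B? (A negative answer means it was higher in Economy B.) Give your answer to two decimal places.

0.18 percentage points

Labor's share = 1 − 0.4 = 0.6.
Economy A: TFP = 0 + 0.8 + 0.24 = 1.04%.
Economy B: TFP = 0.1 + 1.12 − 0.36 = 0.86%.
Difference = 1.04 − (0.86) = 0.18 pp.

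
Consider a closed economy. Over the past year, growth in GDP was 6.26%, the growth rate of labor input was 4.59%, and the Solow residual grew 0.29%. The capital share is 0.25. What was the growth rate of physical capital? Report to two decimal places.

10.11%

Labor's share = 1 − 0.25 = 0.75.
gY = gA + 0.75×4.59 + 0.25×g.
0.25×g = 6.26 − 0.29 − 3.4425 = 2.5275.
g = 2.5275 / 0.25 = 10.11%.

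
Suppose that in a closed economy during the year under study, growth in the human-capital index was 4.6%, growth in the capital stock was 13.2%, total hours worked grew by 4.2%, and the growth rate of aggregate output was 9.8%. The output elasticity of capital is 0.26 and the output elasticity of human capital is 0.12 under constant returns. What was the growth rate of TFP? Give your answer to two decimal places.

Labor's share = 1 − 0.26 − 0.12 = 0.62.
The capital stock: 0.26 × 13.2 = 3.432 pp.
The human-capital index: 0.12 × 4.6 = 0.552 pp.
Total hours worked: 0.62 × 4.2 = 2.604 pp.
TFP growth = 9.8 − 6.588 = 3.212%.

3.21%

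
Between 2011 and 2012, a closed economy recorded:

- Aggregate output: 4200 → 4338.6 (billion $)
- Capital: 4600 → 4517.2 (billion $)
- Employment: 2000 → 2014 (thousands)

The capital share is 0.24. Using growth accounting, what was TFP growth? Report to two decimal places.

Aggregate output growth = (4338.6 − 4200) / 4200 = 3.3%.
Capital growth = (4517.2 − 4600) / 4600 = -1.8%.
Employment growth = (2014 − 2000) / 2000 = 0.7%.
Labor's share = 1 − 0.24 = 0.76.
Capital: 0.24 × (-1.8) = -0.432 pp.
Employment: 0.76 × 0.7 = 0.532 pp.
TFP growth = 3.3 − 0.1 = 3.2%.

3.20%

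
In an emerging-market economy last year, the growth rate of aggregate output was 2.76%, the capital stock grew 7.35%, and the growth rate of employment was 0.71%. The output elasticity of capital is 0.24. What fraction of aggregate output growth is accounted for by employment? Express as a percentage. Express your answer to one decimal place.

Labor's share = 1 − 0.24 = 0.76.
Employment contributed 0.76 × 0.71 = 0.5396 pp.
Share of growth = 0.5396 / 2.76 × 100 = 19.551%.

Employment accounted for 19.6% of growth.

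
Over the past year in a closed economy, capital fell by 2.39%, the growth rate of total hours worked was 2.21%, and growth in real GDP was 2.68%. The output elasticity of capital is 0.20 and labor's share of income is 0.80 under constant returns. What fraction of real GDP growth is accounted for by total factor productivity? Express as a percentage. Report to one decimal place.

Total factor productivity accounted for 51.9% of growth.

Labor's share = 1 − 0.2 = 0.8.
Capital: 0.2 × (-2.39) = -0.478 pp.
Total hours worked: 0.8 × 2.21 = 1.768 pp.
TFP growth = 2.68 − 1.29 = 1.39%.
TFP share of growth = 1.39 / 2.68 × 100 = 51.866%.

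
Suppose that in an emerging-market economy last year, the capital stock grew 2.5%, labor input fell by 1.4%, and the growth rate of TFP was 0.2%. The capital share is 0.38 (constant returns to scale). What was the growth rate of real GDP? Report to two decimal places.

0.28%

Labor's share = 1 − 0.38 = 0.62.
The capital stock: 0.38 × 2.5 = 0.95 pp.
Labor input: 0.62 × (-1.4) = -0.868 pp.
Output growth = 0.2 + 0.082 = 0.282%.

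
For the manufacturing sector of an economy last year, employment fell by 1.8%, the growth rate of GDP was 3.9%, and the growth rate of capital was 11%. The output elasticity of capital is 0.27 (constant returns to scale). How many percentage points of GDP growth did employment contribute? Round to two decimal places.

Labor's share = 1 − 0.27 = 0.73.
Contribution = share × growth = 0.73 × (-1.8) = -1.314 pp.

-1.31 percentage points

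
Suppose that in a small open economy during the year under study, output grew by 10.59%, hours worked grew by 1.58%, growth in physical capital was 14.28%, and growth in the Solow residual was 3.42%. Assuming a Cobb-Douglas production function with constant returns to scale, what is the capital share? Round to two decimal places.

gY = gA + α·gK + (1−α)·gL, so gY − gA − gL = α(gK − gL).
10.59 − 3.42 − 1.58 = α × (14.28 − 1.58).
5.59 = 12.7 α, so α = 0.4402.

0.44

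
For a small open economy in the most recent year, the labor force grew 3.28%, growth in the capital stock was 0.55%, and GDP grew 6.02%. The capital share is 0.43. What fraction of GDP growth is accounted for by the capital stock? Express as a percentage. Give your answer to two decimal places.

3.93%

The capital stock contributed 0.43 × 0.55 = 0.2365 pp.
Share of growth = 0.2365 / 6.02 × 100 = 3.9286%.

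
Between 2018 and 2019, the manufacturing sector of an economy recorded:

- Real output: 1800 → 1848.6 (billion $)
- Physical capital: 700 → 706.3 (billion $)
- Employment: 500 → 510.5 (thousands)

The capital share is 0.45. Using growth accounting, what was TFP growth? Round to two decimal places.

TFP growth was 1.14%.

Real output growth = (1848.6 − 1800) / 1800 = 2.7%.
Physical capital growth = (706.3 − 700) / 700 = 0.9%.
Employment growth = (510.5 − 500) / 500 = 2.1%.
Labor's share = 1 − 0.45 = 0.55.
Physical capital: 0.45 × 0.9 = 0.405 pp.
Employment: 0.55 × 2.1 = 1.155 pp.
TFP growth = 2.7 − 1.56 = 1.14%.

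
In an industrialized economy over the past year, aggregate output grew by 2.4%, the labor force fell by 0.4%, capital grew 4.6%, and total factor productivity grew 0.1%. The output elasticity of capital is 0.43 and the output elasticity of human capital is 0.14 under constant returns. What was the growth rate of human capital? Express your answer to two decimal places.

Labor's share = 1 − 0.43 − 0.14 = 0.43.
gY = gA + 0.43×4.6 + 0.43×(-0.4) + 0.14×g.
0.14×g = 2.4 − 0.1 − 1.806 = 0.494.
g = 0.494 / 0.14 = 3.5286%.

3.53%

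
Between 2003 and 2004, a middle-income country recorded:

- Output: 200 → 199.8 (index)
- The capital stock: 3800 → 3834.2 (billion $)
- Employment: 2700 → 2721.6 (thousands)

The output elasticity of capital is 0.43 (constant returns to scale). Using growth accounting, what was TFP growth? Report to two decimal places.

-0.94%

Output growth = (199.8 − 200) / 200 = -0.1%.
The capital stock growth = (3834.2 − 3800) / 3800 = 0.9%.
Employment growth = (2721.6 − 2700) / 2700 = 0.8%.
Labor's share = 1 − 0.43 = 0.57.
The capital stock: 0.43 × 0.9 = 0.387 pp.
Employment: 0.57 × 0.8 = 0.456 pp.
TFP growth = -0.1 − 0.843 = -0.943%.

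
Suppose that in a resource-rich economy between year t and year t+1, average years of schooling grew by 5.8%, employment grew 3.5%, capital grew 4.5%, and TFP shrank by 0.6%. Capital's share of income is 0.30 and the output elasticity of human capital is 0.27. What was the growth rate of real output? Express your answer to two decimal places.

Labor's share = 1 − 0.3 − 0.27 = 0.43.
Capital: 0.3 × 4.5 = 1.35 pp.
Average years of schooling: 0.27 × 5.8 = 1.566 pp.
Employment: 0.43 × 3.5 = 1.505 pp.
Output growth = -0.6 + 4.421 = 3.821%.

3.82%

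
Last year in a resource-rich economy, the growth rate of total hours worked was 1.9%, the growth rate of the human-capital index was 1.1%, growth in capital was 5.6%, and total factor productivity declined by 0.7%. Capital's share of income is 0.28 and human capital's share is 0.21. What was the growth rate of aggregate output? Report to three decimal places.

Labor's share = 1 − 0.28 − 0.21 = 0.51.
Capital: 0.28 × 5.6 = 1.568 pp.
The human-capital index: 0.21 × 1.1 = 0.231 pp.
Total hours worked: 0.51 × 1.9 = 0.969 pp.
Output growth = -0.7 + 2.768 = 2.068%.

2.068%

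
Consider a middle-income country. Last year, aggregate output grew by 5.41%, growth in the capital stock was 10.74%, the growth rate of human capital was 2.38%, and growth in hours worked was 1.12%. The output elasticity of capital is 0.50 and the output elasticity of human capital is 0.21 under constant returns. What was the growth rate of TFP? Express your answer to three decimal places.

-0.785%

Labor's share = 1 − 0.5 − 0.21 = 0.29.
The capital stock: 0.5 × 10.74 = 5.37 pp.
Human capital: 0.21 × 2.38 = 0.4998 pp.
Hours worked: 0.29 × 1.12 = 0.3248 pp.
TFP growth = 5.41 − 6.1946 = -0.7846%.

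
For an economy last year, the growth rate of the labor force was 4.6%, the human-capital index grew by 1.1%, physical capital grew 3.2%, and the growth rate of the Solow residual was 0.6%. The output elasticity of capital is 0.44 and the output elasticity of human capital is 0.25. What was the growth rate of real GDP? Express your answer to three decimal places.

3.709%

Labor's share = 1 − 0.44 − 0.25 = 0.31.
Physical capital: 0.44 × 3.2 = 1.408 pp.
The human-capital index: 0.25 × 1.1 = 0.275 pp.
The labor force: 0.31 × 4.6 = 1.426 pp.
Output growth = 0.6 + 3.109 = 3.709%.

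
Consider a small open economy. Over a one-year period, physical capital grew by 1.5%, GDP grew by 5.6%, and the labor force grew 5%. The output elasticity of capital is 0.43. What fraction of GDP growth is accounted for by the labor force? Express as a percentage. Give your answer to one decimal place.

The labor force accounted for 50.9% of growth.

Labor's share = 1 − 0.43 = 0.57.
The labor force contributed 0.57 × 5 = 2.85 pp.
Share of growth = 2.85 / 5.6 × 100 = 50.893%.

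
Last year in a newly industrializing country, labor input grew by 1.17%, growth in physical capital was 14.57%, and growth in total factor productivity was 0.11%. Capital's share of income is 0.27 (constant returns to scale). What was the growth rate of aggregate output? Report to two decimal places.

Aggregate output growth was 4.90%.

Labor's share = 1 − 0.27 = 0.73.
Physical capital: 0.27 × 14.57 = 3.9339 pp.
Labor input: 0.73 × 1.17 = 0.8541 pp.
Output growth = 0.11 + 4.788 = 4.898%.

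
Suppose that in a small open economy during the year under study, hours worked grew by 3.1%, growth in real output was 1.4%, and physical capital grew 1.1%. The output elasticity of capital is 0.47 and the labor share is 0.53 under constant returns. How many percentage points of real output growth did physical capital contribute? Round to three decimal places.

0.517

Contribution = share × growth = 0.47 × 1.1 = 0.517 pp.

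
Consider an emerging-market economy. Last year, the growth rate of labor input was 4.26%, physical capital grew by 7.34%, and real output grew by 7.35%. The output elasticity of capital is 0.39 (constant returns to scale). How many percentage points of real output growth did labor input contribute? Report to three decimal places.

Labor's share = 1 − 0.39 = 0.61.
Contribution = share × growth = 0.61 × 4.26 = 2.5986 pp.

2.599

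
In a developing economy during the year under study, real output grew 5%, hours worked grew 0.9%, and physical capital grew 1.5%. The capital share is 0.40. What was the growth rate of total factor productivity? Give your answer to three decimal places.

Labor's share = 1 − 0.4 = 0.6.
Physical capital: 0.4 × 1.5 = 0.6 pp.
Hours worked: 0.6 × 0.9 = 0.54 pp.
TFP growth = 5 − 1.14 = 3.86%.

3.860%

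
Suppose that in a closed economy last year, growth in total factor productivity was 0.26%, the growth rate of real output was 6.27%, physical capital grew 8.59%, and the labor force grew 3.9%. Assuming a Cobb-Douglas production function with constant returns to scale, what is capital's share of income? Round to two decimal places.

gY = gA + α·gK + (1−α)·gL, so gY − gA − gL = α(gK − gL).
6.27 − 0.26 − 3.9 = α × (8.59 − 3.9).
2.11 = 4.69 α, so α = 0.4499.

α = 0.45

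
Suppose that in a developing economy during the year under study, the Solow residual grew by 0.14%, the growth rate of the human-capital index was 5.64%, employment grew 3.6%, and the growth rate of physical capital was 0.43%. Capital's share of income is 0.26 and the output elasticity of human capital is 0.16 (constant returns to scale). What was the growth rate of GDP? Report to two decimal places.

Labor's share = 1 − 0.26 − 0.16 = 0.58.
Physical capital: 0.26 × 0.43 = 0.1118 pp.
The human-capital index: 0.16 × 5.64 = 0.9024 pp.
Employment: 0.58 × 3.6 = 2.088 pp.
Output growth = 0.14 + 3.1022 = 3.2422%.

3.24%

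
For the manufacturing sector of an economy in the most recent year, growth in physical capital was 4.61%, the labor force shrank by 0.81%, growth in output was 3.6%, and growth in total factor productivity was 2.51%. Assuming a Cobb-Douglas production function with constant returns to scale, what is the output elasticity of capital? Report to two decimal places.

The output elasticity of capital is 0.35.

gY = gA + α·gK + (1−α)·gL, so gY − gA − gL = α(gK − gL).
3.6 − 2.51 + 0.81 = α × (4.61 − (-0.81)).
1.9 = 5.42 α, so α = 0.3506.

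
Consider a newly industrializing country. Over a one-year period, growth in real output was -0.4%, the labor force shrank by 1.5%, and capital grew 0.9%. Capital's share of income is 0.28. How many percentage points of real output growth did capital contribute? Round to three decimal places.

Contribution = share × growth = 0.28 × 0.9 = 0.252 pp.

0.252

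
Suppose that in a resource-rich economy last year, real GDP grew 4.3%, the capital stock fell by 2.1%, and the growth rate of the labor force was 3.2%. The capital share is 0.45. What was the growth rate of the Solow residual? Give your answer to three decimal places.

Labor's share = 1 − 0.45 = 0.55.
The capital stock: 0.45 × (-2.1) = -0.945 pp.
The labor force: 0.55 × 3.2 = 1.76 pp.
TFP growth = 4.3 − 0.815 = 3.485%.

The Solow residual growth was 3.485%.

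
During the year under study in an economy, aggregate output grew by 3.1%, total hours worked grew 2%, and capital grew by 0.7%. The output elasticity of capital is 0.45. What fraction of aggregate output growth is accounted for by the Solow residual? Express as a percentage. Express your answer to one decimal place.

Labor's share = 1 − 0.45 = 0.55.
Capital: 0.45 × 0.7 = 0.315 pp.
Total hours worked: 0.55 × 2 = 1.1 pp.
TFP growth = 3.1 − 1.415 = 1.685%.
TFP share of growth = 1.685 / 3.1 × 100 = 54.355%.

The Solow residual accounted for 54.4% of growth.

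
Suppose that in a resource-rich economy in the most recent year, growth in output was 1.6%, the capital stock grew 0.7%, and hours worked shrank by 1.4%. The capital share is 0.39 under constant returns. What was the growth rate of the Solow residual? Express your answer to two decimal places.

The Solow residual grew 2.18%.

Labor's share = 1 − 0.39 = 0.61.
The capital stock: 0.39 × 0.7 = 0.273 pp.
Hours worked: 0.61 × (-1.4) = -0.854 pp.
TFP growth = 1.6 + 0.581 = 2.181%.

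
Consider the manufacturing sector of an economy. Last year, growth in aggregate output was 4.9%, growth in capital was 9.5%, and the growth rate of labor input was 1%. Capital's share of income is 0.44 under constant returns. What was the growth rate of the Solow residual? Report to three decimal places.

0.160%

Labor's share = 1 − 0.44 = 0.56.
Capital: 0.44 × 9.5 = 4.18 pp.
Labor input: 0.56 × 1 = 0.56 pp.
TFP growth = 4.9 − 4.74 = 0.16%.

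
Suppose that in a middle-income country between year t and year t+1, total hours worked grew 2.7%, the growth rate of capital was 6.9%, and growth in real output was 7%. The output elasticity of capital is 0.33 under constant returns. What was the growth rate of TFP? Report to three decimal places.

Labor's share = 1 − 0.33 = 0.67.
Capital: 0.33 × 6.9 = 2.277 pp.
Total hours worked: 0.67 × 2.7 = 1.809 pp.
TFP growth = 7 − 4.086 = 2.914%.

2.914%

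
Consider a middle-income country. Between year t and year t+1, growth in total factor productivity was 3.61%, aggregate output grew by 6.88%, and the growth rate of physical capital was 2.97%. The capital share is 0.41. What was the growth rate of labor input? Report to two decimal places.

Labor's share = 1 − 0.41 = 0.59.
gY = gA + 0.41×2.97 + 0.59×g.
0.59×g = 6.88 − 3.61 − 1.2177 = 2.0523.
g = 2.0523 / 0.59 = 3.4785%.

3.48%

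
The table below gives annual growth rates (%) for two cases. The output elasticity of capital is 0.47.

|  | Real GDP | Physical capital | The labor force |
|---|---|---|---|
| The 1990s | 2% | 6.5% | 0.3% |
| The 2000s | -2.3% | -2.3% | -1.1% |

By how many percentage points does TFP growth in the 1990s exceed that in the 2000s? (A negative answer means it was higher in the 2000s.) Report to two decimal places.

Labor's share = 1 − 0.47 = 0.53.
The 1990s: TFP = 2 − 3.055 − 0.159 = -1.214%.
The 2000s: TFP = -2.3 + 1.081 + 0.583 = -0.636%.
Difference = -1.214 − (-0.636) = -0.578 pp.

-0.58 percentage points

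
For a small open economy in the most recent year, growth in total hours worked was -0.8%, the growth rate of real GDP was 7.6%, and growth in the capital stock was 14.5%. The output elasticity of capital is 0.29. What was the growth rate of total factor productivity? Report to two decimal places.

3.96%

Labor's share = 1 − 0.29 = 0.71.
The capital stock: 0.29 × 14.5 = 4.205 pp.
Total hours worked: 0.71 × (-0.8) = -0.568 pp.
TFP growth = 7.6 − 3.637 = 3.963%.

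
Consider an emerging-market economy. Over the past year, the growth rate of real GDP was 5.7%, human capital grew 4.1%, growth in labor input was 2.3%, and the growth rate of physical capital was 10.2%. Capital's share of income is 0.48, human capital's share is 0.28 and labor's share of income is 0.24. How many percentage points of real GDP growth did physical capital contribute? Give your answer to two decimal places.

Contribution = share × growth = 0.48 × 10.2 = 4.896 pp.

4.90 percentage points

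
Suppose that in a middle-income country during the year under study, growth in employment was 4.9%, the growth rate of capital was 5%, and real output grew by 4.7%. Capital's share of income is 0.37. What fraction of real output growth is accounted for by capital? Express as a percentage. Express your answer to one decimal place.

Capital contributed 0.37 × 5 = 1.85 pp.
Share of growth = 1.85 / 4.7 × 100 = 39.362%.

39.4%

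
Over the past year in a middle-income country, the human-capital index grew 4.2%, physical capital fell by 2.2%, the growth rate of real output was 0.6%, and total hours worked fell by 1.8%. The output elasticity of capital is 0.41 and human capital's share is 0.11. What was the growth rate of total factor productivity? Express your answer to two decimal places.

Labor's share = 1 − 0.41 − 0.11 = 0.48.
Physical capital: 0.41 × (-2.2) = -0.902 pp.
The human-capital index: 0.11 × 4.2 = 0.462 pp.
Total hours worked: 0.48 × (-1.8) = -0.864 pp.
TFP growth = 0.6 + 1.304 = 1.904%.

1.90%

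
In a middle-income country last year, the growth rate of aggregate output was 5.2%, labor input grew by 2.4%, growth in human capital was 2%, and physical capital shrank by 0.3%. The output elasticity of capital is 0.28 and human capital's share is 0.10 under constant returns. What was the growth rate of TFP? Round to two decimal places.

3.60%

Labor's share = 1 − 0.28 − 0.1 = 0.62.
Physical capital: 0.28 × (-0.3) = -0.084 pp.
Human capital: 0.1 × 2 = 0.2 pp.
Labor input: 0.62 × 2.4 = 1.488 pp.
TFP growth = 5.2 − 1.604 = 3.596%.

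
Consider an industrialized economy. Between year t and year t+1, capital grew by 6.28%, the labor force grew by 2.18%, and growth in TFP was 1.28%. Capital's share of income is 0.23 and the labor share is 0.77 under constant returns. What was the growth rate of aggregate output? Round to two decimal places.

4.40%

Labor's share = 1 − 0.23 = 0.77.
Capital: 0.23 × 6.28 = 1.4444 pp.
The labor force: 0.77 × 2.18 = 1.6786 pp.
Output growth = 1.28 + 3.123 = 4.403%.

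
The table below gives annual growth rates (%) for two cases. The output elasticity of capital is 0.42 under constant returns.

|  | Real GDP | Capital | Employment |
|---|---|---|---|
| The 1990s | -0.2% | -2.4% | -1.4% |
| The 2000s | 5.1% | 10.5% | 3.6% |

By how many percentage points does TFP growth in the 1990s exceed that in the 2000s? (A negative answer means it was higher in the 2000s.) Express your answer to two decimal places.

Labor's share = 1 − 0.42 = 0.58.
The 1990s: TFP = -0.2 + 1.008 + 0.812 = 1.62%.
The 2000s: TFP = 5.1 − 4.41 − 2.088 = -1.398%.
Difference = 1.62 − (-1.398) = 3.018 pp.

3.02 percentage points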